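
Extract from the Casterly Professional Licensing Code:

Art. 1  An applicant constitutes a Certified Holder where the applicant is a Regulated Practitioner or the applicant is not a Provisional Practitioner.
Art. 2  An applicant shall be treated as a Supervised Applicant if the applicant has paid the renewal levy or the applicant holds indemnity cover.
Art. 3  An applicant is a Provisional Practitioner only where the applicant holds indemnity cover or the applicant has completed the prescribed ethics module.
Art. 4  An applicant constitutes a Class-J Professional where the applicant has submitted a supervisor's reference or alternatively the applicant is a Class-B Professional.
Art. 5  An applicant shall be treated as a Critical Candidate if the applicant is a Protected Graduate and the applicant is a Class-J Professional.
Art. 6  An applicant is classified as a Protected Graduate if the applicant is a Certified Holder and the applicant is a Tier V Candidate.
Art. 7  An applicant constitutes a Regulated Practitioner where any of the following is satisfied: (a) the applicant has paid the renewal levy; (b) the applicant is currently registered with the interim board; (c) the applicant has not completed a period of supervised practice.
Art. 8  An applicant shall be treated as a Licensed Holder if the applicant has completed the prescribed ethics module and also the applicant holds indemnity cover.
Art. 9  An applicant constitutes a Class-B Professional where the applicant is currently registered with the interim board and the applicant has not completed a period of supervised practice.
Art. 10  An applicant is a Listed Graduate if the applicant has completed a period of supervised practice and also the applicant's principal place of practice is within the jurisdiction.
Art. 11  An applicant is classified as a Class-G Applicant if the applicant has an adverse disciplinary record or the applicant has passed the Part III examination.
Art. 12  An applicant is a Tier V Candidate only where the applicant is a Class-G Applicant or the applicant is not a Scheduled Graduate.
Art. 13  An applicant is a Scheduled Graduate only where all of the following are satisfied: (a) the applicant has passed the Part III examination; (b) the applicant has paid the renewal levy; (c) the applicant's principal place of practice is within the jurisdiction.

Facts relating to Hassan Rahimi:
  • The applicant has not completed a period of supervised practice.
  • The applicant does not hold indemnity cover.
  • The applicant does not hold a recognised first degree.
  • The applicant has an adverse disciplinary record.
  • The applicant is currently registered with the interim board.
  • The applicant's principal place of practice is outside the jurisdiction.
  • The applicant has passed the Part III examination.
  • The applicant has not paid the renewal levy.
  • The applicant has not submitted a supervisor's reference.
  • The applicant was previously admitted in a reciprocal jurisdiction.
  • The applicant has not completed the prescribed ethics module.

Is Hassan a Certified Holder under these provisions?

article 7 — Regulated Practitioner: [the applicant has paid the renewal levy? no] OR [the applicant is currently registered with the interim board? yes] OR [the applicant has not completed a period of supervised practice? yes] → satisfied.
article 3 — Provisional Practitioner: [the applicant holds indemnity cover? no] OR [the applicant has completed the prescribed ethics module? no] → not satisfied.
article 1 — Certified Holder: [Regulated Practitioner (article 7)? yes] OR [not a Provisional Practitioner (article 3)? yes] → satisfied.

Yes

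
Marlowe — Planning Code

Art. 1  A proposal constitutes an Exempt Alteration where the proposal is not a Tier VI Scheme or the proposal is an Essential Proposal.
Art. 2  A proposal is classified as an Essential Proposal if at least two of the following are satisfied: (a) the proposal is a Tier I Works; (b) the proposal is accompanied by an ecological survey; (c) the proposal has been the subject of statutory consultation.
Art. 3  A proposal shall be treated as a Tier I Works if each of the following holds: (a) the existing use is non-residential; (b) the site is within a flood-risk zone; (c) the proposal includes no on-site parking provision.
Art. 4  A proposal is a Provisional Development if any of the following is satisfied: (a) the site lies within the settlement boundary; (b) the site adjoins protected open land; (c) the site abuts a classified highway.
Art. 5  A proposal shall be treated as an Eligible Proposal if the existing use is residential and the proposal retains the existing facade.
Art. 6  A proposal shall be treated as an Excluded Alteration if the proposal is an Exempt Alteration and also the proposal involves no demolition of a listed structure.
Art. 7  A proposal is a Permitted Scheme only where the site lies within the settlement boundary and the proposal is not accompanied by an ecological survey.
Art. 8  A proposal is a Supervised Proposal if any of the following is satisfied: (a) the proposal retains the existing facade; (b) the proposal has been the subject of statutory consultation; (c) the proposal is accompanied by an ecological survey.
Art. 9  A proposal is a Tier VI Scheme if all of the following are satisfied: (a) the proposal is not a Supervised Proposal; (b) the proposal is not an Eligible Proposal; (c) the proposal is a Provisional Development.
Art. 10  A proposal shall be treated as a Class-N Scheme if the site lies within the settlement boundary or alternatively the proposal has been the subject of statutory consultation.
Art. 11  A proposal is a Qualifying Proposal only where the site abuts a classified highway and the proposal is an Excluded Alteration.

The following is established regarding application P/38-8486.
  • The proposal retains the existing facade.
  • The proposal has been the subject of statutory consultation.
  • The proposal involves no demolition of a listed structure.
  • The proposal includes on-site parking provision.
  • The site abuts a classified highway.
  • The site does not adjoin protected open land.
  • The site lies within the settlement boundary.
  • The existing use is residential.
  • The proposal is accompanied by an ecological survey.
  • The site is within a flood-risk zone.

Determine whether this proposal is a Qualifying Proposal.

Yes

article 8 — Supervised Proposal: [the proposal retains the existing facade? yes] OR [the proposal has been the subject of statutory consultation? yes] OR [the proposal is accompanied by an ecological survey? yes] → satisfied.
article 5 — Eligible Proposal: [the existing use is residential? yes] AND [the proposal retains the existing facade? yes] → satisfied.
article 4 — Provisional Development: [the site lies within the settlement boundary? yes] OR [the site adjoins protected open land? no] OR [the site abuts a classified highway? yes] → satisfied.
article 9 — Tier VI Scheme: [not a Supervised Proposal (article 8)? no] AND [not an Eligible Proposal (article 5)? no] AND [Provisional Development (article 4)? yes] → not satisfied.
article 3 — Tier I Works: [the existing use is non-residential? no] AND [the site is within a flood-risk zone? yes] AND [the proposal includes no on-site parking provision? no] → not satisfied.
article 2 — Essential Proposal: Tier I Works (article 3)? no; the proposal is accompanied by an ecological survey? yes; the proposal has been the subject of statutory consultation? yes — 2 of 3 hold (need ≥2) → satisfied.
article 1 — Exempt Alteration: [not a Tier VI Scheme (article 9)? yes] OR [Essential Proposal (article 2)? yes] → satisfied.
article 6 — Excluded Alteration: [Exempt Alteration (article 1)? yes] AND [the proposal involves no demolition of a listed structure? yes] → satisfied.
article 11 — Qualifying Proposal: [the site abuts a classified highway? yes] AND [Excluded Alteration (article 6)? yes] → satisfied.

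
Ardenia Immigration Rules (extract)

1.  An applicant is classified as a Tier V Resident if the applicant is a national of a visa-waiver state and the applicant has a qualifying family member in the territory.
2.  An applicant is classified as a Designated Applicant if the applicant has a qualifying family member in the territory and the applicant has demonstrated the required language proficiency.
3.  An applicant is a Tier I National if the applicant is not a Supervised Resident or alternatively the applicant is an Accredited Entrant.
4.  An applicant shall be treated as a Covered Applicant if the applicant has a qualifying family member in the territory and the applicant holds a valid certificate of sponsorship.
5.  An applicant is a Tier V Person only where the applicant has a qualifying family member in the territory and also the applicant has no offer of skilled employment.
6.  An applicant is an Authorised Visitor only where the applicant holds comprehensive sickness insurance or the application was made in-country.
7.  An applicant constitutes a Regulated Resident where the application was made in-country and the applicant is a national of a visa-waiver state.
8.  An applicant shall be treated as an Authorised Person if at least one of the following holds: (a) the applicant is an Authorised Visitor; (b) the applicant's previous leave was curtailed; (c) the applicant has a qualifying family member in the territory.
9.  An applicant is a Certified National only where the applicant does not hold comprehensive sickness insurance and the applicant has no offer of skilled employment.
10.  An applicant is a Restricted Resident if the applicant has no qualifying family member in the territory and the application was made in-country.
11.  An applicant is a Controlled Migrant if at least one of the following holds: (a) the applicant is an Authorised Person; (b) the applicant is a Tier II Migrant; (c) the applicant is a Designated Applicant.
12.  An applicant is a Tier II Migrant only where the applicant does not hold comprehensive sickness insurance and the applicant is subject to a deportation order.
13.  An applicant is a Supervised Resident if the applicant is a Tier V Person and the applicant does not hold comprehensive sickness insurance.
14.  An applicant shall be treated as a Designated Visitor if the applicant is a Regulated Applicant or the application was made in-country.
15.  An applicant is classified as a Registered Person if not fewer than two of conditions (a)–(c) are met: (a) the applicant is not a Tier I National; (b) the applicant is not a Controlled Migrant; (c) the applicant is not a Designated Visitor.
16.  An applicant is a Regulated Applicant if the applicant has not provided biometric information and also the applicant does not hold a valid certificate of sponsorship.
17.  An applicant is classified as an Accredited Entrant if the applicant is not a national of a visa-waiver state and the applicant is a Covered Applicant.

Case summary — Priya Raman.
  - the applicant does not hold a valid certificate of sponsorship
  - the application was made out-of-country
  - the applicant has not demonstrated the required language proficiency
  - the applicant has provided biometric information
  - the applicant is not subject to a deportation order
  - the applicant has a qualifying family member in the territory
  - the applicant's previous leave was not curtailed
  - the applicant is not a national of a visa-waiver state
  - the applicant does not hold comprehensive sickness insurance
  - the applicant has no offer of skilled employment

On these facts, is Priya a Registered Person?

Yes

Under paragraph 5: the applicant has a qualifying family member in the territory? yes; and the applicant has no offer of skilled employment? yes. So the applicant is a Tier V Person.
Under paragraph 13: Tier V Person (paragraph 5)? yes; and the applicant does not hold comprehensive sickness insurance? yes. So the applicant is a Supervised Resident.
Under paragraph 4: the applicant has a qualifying family member in the territory? yes; and the applicant holds a valid certificate of sponsorship? no. So the applicant is not a Covered Applicant.
Under paragraph 17: the applicant is not a national of a visa-waiver state? yes; and Covered Applicant (paragraph 4)? no. So the applicant is not an Accredited Entrant.
Under paragraph 3: not a Supervised Resident (paragraph 13)? no; or Accredited Entrant (paragraph 17)? no. So the applicant is not a Tier I National.
Under paragraph 6: the applicant holds comprehensive sickness insurance? no; or the application was made in-country? no. So the applicant is not an Authorised Visitor.
Under paragraph 8: Authorised Visitor (paragraph 6)? no; or the applicant's previous leave was curtailed? no; or the applicant has a qualifying family member in the territory? yes. So the applicant is an Authorised Person.
Under paragraph 12: the applicant does not hold comprehensive sickness insurance? yes; and the applicant is subject to a deportation order? no. So the applicant is not a Tier II Migrant.
Under paragraph 2: the applicant has a qualifying family member in the territory? yes; and the applicant has demonstrated the required language proficiency? no. So the applicant is not a Designated Applicant.
Under paragraph 11: Authorised Person (paragraph 8)? yes; or Tier II Migrant (paragraph 12)? no; or Designated Applicant (paragraph 2)? no. So the applicant is a Controlled Migrant.
Under paragraph 16: the applicant has not provided biometric information? no; and the applicant does not hold a valid certificate of sponsorship? yes. So the applicant is not a Regulated Applicant.
Under paragraph 14: Regulated Applicant (paragraph 16)? no; or the application was made in-country? no. So the applicant is not a Designated Visitor.
Under paragraph 15: not a Tier I National (paragraph 3)? yes; not a Controlled Migrant (paragraph 11)? no; not a Designated Visitor (paragraph 14)? yes — 2 of 3 hold (need ≥2) → satisfied.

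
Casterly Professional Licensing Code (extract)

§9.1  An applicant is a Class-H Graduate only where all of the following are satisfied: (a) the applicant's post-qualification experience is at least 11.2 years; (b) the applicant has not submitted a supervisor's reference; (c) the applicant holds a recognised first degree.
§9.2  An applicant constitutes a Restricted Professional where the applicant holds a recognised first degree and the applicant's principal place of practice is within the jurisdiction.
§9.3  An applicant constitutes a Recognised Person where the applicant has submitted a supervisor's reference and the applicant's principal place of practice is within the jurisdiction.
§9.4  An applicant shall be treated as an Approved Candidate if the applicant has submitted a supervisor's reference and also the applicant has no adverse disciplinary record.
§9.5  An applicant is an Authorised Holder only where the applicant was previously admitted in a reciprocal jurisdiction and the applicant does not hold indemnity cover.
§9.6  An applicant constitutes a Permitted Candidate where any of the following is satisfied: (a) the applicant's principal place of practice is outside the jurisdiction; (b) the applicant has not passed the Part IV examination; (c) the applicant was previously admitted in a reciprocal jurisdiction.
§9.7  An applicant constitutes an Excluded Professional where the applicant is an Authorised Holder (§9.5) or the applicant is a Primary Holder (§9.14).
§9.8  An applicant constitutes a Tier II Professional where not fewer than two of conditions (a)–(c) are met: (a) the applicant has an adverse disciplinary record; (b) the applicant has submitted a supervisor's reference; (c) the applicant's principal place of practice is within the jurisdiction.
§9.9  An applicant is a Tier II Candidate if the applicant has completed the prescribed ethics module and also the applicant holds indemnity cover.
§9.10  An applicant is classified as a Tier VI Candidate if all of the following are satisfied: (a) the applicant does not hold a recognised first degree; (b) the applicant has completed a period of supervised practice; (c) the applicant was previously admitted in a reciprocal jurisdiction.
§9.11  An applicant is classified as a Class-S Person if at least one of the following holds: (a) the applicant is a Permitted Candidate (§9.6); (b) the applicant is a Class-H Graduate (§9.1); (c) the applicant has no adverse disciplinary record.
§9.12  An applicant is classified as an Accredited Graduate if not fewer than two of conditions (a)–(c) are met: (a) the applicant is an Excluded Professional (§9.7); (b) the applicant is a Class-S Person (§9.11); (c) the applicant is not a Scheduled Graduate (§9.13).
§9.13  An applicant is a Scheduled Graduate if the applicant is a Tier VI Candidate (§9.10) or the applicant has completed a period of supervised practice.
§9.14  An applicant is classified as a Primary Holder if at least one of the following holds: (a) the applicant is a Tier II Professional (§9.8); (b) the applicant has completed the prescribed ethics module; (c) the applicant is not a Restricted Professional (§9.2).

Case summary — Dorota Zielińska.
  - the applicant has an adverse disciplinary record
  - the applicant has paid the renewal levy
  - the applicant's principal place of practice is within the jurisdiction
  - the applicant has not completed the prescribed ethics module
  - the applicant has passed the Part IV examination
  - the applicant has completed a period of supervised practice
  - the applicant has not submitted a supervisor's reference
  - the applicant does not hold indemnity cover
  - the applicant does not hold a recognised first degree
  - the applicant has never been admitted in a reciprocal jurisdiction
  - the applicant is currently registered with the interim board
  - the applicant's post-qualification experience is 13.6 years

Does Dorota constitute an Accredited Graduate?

Under §9.5: the applicant was previously admitted in a reciprocal jurisdiction? no; and the applicant does not hold indemnity cover? yes. So the applicant is not an Authorised Holder.
Under §9.8: the applicant has an adverse disciplinary record? yes; the applicant has submitted a supervisor's reference? no; the applicant's principal place of practice is within the jurisdiction? yes — 2 of 3 hold (need ≥2) → satisfied.
Under §9.2: the applicant holds a recognised first degree? no; and the applicant's principal place of practice is within the jurisdiction? yes. So the applicant is not a Restricted Professional.
Under §9.14: Tier II Professional (§9.8)? yes; or the applicant has completed the prescribed ethics module? no; or not a Restricted Professional (§9.2)? yes. So the applicant is a Primary Holder.
Under §9.7: Authorised Holder (§9.5)? no; or Primary Holder (§9.14)? yes. So the applicant is an Excluded Professional.
Under §9.6: the applicant's principal place of practice is outside the jurisdiction? no; or the applicant has not passed the Part IV examination? no; or the applicant was previously admitted in a reciprocal jurisdiction? no. So the applicant is not a Permitted Candidate.
Under §9.1: applicant's post-qualification experience: 13.6 years ≥ 11.2 years? yes; and the applicant has not submitted a supervisor's reference? yes; and the applicant holds a recognised first degree? no. So the applicant is not a Class-H Graduate.
Under §9.11: Permitted Candidate (§9.6)? no; or Class-H Graduate (§9.1)? no; or the applicant has no adverse disciplinary record? no. So the applicant is not a Class-S Person.
Under §9.10: the applicant does not hold a recognised first degree? yes; and the applicant has completed a period of supervised practice? yes; and the applicant was previously admitted in a reciprocal jurisdiction? no. So the applicant is not a Tier VI Candidate.
Under §9.13: Tier VI Candidate (§9.10)? no; or the applicant has completed a period of supervised practice? yes. So the applicant is a Scheduled Graduate.
Under §9.12: Excluded Professional (§9.7)? yes; Class-S Person (§9.11)? no; not a Scheduled Graduate (§9.13)? no — 1 of 3 hold (need ≥2) → not satisfied.

No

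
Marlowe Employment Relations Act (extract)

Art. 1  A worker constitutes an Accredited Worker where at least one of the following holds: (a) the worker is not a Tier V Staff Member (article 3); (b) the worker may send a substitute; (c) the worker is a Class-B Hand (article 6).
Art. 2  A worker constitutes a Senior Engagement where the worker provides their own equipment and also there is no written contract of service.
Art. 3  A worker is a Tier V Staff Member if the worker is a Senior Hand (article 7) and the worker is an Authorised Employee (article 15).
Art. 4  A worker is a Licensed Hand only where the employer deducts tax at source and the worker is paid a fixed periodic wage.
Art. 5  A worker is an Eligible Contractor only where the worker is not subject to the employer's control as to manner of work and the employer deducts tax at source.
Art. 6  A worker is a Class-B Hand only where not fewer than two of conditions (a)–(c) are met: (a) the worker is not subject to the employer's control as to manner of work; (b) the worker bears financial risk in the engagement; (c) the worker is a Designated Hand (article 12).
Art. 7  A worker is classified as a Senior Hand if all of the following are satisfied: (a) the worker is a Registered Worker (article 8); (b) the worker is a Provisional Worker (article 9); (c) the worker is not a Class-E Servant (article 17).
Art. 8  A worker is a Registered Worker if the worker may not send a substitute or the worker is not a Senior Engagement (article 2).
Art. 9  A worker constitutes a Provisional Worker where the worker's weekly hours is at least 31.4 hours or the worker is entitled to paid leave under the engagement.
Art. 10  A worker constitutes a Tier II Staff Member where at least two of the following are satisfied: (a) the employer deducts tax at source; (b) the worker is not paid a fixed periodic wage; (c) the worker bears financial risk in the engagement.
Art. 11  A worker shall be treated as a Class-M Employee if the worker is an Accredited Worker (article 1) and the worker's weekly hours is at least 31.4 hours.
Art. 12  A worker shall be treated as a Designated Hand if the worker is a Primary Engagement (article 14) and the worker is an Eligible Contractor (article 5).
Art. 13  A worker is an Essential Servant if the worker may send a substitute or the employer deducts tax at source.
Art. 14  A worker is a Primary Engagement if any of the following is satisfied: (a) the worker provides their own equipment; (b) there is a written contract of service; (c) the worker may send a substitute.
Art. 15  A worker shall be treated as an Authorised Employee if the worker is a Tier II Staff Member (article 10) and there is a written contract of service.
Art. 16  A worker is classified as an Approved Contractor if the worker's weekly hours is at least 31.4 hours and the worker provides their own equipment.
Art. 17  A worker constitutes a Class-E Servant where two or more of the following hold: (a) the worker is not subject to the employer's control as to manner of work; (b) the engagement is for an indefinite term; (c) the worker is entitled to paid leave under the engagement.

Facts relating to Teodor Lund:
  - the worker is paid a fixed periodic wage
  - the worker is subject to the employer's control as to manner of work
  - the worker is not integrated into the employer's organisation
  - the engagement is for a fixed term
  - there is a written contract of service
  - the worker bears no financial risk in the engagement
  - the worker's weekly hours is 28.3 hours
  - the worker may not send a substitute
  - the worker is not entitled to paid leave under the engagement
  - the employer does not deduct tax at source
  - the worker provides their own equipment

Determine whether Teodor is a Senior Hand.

No

article 2 — Senior Engagement: [the worker provides their own equipment? yes] AND [there is no written contract of service? no] → not satisfied.
article 8 — Registered Worker: [the worker may not send a substitute? yes] OR [not a Senior Engagement (article 2)? yes] → satisfied.
article 9 — Provisional Worker: [worker's weekly hours: 28.3 hours ≥ 31.4 hours? no] OR [the worker is entitled to paid leave under the engagement? no] → not satisfied.
article 17 — Class-E Servant: the worker is not subject to the employer's control as to manner of work? no; the engagement is for an indefinite term? no; the worker is entitled to paid leave under the engagement? no — 0 of 3 hold (need ≥2) → not satisfied.
article 7 — Senior Hand: [Registered Worker (article 8)? yes] AND [Provisional Worker (article 9)? no] AND [not a Class-E Servant (article 17)? yes] → not satisfied.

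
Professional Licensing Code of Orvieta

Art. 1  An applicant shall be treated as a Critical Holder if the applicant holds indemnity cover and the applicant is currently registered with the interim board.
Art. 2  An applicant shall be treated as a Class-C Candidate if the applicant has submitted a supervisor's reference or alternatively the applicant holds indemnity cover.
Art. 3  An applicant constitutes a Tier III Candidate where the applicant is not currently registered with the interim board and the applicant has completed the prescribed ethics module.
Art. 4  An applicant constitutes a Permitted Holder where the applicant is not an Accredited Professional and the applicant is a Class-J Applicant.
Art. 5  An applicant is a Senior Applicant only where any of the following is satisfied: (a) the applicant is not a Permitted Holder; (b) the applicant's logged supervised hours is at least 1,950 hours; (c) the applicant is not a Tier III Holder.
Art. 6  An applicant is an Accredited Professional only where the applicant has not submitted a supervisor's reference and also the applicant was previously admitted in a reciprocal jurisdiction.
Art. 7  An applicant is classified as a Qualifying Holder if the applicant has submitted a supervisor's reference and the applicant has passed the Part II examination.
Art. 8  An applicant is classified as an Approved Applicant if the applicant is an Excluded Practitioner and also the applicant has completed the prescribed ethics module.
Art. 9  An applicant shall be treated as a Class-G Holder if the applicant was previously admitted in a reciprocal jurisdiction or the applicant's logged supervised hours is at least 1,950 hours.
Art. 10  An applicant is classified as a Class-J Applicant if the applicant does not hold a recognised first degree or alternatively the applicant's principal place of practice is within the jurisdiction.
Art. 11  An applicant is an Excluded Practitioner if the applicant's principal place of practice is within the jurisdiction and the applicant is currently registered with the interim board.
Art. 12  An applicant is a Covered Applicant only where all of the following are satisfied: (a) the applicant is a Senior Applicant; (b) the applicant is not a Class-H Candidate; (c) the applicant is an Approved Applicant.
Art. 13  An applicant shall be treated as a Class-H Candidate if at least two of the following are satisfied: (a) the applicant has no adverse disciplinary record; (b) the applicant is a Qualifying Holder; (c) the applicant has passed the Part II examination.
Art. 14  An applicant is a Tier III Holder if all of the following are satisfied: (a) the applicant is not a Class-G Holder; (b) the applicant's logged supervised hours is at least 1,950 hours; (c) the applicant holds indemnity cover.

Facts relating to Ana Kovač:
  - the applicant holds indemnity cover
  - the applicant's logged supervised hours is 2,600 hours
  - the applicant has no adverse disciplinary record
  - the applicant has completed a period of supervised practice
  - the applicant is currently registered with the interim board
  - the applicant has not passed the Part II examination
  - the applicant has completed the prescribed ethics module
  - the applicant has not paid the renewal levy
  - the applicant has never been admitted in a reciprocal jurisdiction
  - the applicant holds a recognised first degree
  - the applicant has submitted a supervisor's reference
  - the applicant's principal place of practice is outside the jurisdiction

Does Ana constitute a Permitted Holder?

Under article 6: the applicant has not submitted a supervisor's reference? no; and the applicant was previously admitted in a reciprocal jurisdiction? no. So the applicant is not an Accredited Professional.
Under article 10: the applicant does not hold a recognised first degree? no; or the applicant's principal place of practice is within the jurisdiction? no. So the applicant is not a Class-J Applicant.
Under article 4: not an Accredited Professional (article 6)? yes; and Class-J Applicant (article 10)? no. So the applicant is not a Permitted Holder.

No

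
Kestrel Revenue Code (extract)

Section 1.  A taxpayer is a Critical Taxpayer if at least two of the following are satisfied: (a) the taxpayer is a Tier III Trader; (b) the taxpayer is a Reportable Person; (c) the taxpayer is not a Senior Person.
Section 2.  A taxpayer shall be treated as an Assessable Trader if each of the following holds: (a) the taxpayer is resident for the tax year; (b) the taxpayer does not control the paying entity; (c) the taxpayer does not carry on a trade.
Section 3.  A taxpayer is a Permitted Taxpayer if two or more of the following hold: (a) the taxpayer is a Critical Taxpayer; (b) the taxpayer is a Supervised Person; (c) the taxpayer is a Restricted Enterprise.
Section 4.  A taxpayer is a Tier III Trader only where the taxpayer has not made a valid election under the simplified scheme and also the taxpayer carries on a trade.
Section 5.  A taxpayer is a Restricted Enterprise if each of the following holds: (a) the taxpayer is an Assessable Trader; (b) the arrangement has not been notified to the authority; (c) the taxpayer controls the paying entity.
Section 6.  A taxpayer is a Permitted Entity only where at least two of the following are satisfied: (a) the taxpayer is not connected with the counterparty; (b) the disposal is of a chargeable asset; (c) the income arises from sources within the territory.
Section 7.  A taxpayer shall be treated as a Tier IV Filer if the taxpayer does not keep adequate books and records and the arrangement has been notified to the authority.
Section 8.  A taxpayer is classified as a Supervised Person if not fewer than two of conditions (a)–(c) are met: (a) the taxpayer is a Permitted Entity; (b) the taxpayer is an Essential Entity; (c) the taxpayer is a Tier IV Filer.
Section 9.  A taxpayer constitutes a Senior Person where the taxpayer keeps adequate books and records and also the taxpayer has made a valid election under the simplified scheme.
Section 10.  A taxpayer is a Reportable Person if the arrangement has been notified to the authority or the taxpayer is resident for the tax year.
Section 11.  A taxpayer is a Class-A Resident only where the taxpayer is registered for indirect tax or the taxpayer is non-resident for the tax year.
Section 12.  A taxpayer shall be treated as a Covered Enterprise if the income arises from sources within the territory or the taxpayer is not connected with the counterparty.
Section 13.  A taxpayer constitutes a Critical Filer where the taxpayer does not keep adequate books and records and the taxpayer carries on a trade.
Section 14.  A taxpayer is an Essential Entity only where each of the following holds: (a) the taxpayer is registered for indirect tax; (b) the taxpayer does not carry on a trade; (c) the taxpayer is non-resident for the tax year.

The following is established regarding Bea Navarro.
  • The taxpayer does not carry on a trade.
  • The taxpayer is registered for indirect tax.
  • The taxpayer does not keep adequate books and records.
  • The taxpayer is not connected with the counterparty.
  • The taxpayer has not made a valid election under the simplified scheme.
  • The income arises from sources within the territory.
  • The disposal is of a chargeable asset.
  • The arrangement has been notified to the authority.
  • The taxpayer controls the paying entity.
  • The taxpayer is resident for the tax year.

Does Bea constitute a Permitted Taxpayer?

Under section 4: the taxpayer has not made a valid election under the simplified scheme? yes; and the taxpayer carries on a trade? no. So the taxpayer is not a Tier III Trader.
Under section 10: the arrangement has been notified to the authority? yes; or the taxpayer is resident for the tax year? yes. So the taxpayer is a Reportable Person.
Under section 9: the taxpayer keeps adequate books and records? no; and the taxpayer has made a valid election under the simplified scheme? no. So the taxpayer is not a Senior Person.
Under section 1: Tier III Trader (section 4)? no; Reportable Person (section 10)? yes; not a Senior Person (section 9)? yes — 2 of 3 hold (need ≥2) → satisfied.
Under section 6: the taxpayer is not connected with the counterparty? yes; the disposal is of a chargeable asset? yes; the income arises from sources within the territory? yes — 3 of 3 hold (need ≥2) → satisfied.
Under section 14: the taxpayer is registered for indirect tax? yes; and the taxpayer does not carry on a trade? yes; and the taxpayer is non-resident for the tax year? no. So the taxpayer is not an Essential Entity.
Under section 7: the taxpayer does not keep adequate books and records? yes; and the arrangement has been notified to the authority? yes. So the taxpayer is a Tier IV Filer.
Under section 8: Permitted Entity (section 6)? yes; Essential Entity (section 14)? no; Tier IV Filer (section 7)? yes — 2 of 3 hold (need ≥2) → satisfied.
Under section 2: the taxpayer is resident for the tax year? yes; and the taxpayer does not control the paying entity? no; and the taxpayer does not carry on a trade? yes. So the taxpayer is not an Assessable Trader.
Under section 5: Assessable Trader (section 2)? no; and the arrangement has not been notified to the authority? no; and the taxpayer controls the paying entity? yes. So the taxpayer is not a Restricted Enterprise.
Under section 3: Critical Taxpayer (section 1)? yes; Supervised Person (section 8)? yes; Restricted Enterprise (section 5)? no — 2 of 3 hold (need ≥2) → satisfied.

Yes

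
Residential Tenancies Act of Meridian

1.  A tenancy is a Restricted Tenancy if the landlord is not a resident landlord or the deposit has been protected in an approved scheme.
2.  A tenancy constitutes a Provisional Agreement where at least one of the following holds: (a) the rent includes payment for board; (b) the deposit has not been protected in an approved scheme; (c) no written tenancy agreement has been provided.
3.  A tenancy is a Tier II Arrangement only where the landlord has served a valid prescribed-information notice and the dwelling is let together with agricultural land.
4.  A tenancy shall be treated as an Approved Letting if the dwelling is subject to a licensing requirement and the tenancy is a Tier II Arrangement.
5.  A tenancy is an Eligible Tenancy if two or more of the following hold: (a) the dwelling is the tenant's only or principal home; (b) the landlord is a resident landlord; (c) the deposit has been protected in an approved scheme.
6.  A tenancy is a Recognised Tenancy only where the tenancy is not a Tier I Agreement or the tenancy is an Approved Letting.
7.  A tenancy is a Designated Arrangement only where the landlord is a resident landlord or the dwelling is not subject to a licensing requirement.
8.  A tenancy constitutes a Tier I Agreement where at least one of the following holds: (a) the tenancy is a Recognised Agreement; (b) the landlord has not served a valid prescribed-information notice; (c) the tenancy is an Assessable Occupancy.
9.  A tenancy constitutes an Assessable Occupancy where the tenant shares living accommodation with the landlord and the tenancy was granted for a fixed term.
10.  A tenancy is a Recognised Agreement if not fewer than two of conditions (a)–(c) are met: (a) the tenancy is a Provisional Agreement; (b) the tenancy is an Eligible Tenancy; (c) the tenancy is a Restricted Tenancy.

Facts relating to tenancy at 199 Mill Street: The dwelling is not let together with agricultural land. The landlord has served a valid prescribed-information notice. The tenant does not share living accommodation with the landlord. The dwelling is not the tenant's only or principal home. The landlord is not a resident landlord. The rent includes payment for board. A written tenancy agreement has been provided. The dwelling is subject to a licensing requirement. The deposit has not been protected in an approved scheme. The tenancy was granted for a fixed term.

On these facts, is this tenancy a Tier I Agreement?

paragraph 2 — Provisional Agreement: [the rent includes payment for board? yes] OR [the deposit has not been protected in an approved scheme? yes] OR [no written tenancy agreement has been provided? no] → satisfied.
paragraph 5 — Eligible Tenancy: the dwelling is the tenant's only or principal home? no; the landlord is a resident landlord? no; the deposit has been protected in an approved scheme? no — 0 of 3 hold (need ≥2) → not satisfied.
paragraph 1 — Restricted Tenancy: [the landlord is not a resident landlord? yes] OR [the deposit has been protected in an approved scheme? no] → satisfied.
paragraph 10 — Recognised Agreement: Provisional Agreement (paragraph 2)? yes; Eligible Tenancy (paragraph 5)? no; Restricted Tenancy (paragraph 1)? yes — 2 of 3 hold (need ≥2) → satisfied.
paragraph 9 — Assessable Occupancy: [the tenant shares living accommodation with the landlord? no] AND [the tenancy was granted for a fixed term? yes] → not satisfied.
paragraph 8 — Tier I Agreement: [Recognised Agreement (paragraph 10)? yes] OR [the landlord has not served a valid prescribed-information notice? no] OR [Assessable Occupancy (paragraph 9)? no] → satisfied.

Yes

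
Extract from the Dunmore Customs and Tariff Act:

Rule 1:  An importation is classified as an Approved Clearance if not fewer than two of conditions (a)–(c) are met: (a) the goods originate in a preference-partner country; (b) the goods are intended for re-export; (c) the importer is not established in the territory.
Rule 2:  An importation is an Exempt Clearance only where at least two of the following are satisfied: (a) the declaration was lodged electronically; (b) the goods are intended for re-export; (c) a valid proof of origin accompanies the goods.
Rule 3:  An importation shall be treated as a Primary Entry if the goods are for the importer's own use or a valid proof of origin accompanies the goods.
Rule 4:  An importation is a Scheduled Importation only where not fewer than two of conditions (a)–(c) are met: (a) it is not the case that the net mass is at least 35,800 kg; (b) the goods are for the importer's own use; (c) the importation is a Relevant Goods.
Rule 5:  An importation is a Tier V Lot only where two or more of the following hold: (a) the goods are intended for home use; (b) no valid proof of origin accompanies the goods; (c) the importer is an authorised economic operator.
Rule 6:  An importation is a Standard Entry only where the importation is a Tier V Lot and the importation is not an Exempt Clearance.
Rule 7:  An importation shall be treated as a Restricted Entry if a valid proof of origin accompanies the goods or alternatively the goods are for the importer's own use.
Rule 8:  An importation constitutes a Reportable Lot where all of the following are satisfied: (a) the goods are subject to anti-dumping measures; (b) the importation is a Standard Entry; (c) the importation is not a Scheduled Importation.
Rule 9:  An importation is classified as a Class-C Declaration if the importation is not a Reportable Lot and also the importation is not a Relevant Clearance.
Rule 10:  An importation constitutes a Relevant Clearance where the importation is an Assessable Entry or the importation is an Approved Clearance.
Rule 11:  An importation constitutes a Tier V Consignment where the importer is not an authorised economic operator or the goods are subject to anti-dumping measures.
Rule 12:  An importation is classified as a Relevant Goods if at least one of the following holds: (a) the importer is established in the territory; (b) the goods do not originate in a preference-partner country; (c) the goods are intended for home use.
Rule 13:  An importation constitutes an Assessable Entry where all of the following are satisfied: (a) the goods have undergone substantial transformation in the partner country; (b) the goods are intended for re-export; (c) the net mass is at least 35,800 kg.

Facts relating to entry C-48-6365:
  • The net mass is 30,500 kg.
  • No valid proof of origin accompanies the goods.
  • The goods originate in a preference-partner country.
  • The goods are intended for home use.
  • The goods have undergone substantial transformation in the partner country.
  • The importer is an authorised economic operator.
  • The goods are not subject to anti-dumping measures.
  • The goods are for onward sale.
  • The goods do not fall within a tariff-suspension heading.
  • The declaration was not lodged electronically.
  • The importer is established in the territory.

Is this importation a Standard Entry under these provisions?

Yes

rule 5 — Tier V Lot: the goods are intended for home use? yes; no valid proof of origin accompanies the goods? yes; the importer is an authorised economic operator? yes — 3 of 3 hold (need ≥2) → satisfied.
rule 2 — Exempt Clearance: the declaration was lodged electronically? no; the goods are intended for re-export? no; a valid proof of origin accompanies the goods? no — 0 of 3 hold (need ≥2) → not satisfied.
rule 6 — Standard Entry: [Tier V Lot (rule 5)? yes] AND [not an Exempt Clearance (rule 2)? yes] → satisfied.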